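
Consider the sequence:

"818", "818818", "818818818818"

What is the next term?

818818818818818818818818

s(k+1) = s(k)·s(k) — each term doubles the last.
One more doubling of 818818818818 gives the answer.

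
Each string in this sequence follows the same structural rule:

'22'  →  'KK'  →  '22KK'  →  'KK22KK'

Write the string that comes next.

22KKKK22KK

Each term (from the third on) is the two preceding terms concatenated in order: term 3 = 22·KK = 22KK.
Continuing: 22KK · KK22KK gives term 5.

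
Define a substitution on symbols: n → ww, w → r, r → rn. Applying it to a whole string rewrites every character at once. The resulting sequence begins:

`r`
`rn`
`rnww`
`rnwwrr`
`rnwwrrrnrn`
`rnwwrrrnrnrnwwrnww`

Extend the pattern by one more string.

rnwwrrrnrnrnwwrnwwrnwwrrrnwwrr

Applying the rule to each of the 18 symbols of rnwwrrrnrnrnwwrnww gives the pieces rn ww r r rn rn rn ww rn ww rn ww r r rn ww r r, which concatenate to the answer.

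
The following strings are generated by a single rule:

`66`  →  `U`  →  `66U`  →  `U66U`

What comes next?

This is a Fibonacci-style word recurrence s(k) = s(k−2)·s(k−1): e.g. 66·U = 66U.
So term 5 is 66U·U66U.

66UU66U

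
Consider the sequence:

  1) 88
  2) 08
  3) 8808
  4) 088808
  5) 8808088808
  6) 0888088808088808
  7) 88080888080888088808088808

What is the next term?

Each term (from the third on) is the two preceding terms concatenated in order: term 3 = 88·08 = 8808.
So term 8 is 0888088808088808·88080888080888088808088808.

088808880808880888080888080888088808088808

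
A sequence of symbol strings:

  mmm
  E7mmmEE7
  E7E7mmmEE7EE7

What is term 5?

E7E7E7E7mmmEE7EE7EE7EE7

Each term wraps the previous one in E7 on the left and EE7 on the right.
From E7E7mmmEE7EE7, 2 further steps: E7E7mmmEE7EE7 → E7E7E7mmmEE7EE7EE7 → (answer).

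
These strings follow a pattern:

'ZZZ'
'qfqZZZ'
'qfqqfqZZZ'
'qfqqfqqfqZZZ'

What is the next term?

Each term is the previous one with qfq prepended.
One more step from qfqqfqqfqZZZ gives the answer.

qfqqfqqfqqfqZZZ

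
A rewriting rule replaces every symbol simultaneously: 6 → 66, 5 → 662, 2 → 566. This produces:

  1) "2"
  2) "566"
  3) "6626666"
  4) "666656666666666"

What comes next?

6666666666266666666666666666666

Applying the rule to each of the 15 symbols of 666656666666666 gives the pieces 66 66 66 66 662 66 66 66 66 66 66 66 66 66 66, which concatenate to the answer.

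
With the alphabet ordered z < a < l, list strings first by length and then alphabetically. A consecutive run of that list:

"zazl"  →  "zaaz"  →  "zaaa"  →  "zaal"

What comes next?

Find the rightmost character of zaal below l, bump it to the next letter, and reset everything to its right to z.

zalz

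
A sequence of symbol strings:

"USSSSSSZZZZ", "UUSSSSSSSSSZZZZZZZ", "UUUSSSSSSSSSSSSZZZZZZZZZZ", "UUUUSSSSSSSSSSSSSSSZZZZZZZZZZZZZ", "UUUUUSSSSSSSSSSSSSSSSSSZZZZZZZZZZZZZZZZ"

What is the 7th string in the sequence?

Each string has the form U^{n-1} S^{3n} Z^{3n-2}, where the shown terms are n = 2, 3, 4, 5, 6.
At n = 8 the blocks have lengths 7, 24, 22.

UUUUUUUSSSSSSSSSSSSSSSSSSSSSSSSZZZZZZZZZZZZZZZZZZZZZZ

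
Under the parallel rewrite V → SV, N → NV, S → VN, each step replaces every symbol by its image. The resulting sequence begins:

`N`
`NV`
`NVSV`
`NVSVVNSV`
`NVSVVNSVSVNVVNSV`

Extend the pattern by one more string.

Replace each of the 16 characters of NVSVVNSVSVNVVNSV in place — NV SV VN SV SV NV VN SV VN SV NV SV SV NV VN SV — and concatenate.

NVSVVNSVSVNVVNSVVNSVNVSVSVNVVNSV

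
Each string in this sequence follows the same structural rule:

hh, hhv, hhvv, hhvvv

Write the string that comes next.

hhvvvv

The strings grow by a fixed suffix v each time.
So the next term is hhvvv·v.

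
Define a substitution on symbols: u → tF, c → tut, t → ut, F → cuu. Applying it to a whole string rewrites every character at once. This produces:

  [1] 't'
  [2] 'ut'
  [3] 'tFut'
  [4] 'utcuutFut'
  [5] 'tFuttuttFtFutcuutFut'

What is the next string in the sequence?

utcuutFututtFututcuuutcuutFuttuttFtFutcuutFut

Applying the rule to each of the 20 symbols of tFuttuttFtFutcuutFut gives the pieces ut cuu tF ut ut tF ut ut cuu ut cuu tF ut tut tF tF ut cuu tF ut, which concatenate to the answer.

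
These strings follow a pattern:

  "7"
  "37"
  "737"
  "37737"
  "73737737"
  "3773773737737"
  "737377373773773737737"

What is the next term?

3773773737737737377373773773737737

From term 3 onward, concatenate the second-to-last term with the last: 7·37 = 737, 37·737 = 37737, …
Continuing: 3773773737737 · 737377373773773737737 gives term 8.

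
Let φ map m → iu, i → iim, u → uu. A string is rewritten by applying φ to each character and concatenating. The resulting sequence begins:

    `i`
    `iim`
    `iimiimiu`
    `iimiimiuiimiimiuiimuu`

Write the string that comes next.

Applying the rule to each of the 21 symbols of iimiimiuiimiimiuiimuu gives the pieces iim iim iu iim iim iu iim uu iim iim iu iim iim iu iim uu iim iim iu uu uu, which concatenate to the answer.

iimiimiuiimiimiuiimuuiimiimiuiimiimiuiimuuiimiimiuuuuu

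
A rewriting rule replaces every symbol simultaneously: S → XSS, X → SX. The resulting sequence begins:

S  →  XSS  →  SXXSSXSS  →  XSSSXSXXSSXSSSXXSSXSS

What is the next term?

Replace each of the 21 characters of XSSSXSXXSSXSSSXXSSXSS in place — SX XSS XSS XSS SX XSS SX SX XSS XSS SX XSS XSS XSS SX SX XSS XSS SX XSS XSS — and concatenate.

SXXSSXSSXSSSXXSSSXSXXSSXSSSXXSSXSSXSSSXSXXSSXSSSXXSSXSS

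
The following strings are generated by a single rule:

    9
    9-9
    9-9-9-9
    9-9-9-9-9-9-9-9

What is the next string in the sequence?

Each string is two copies of the previous one joined by '-'.
One more doubling of 9-9-9-9-9-9-9-9 gives the answer.

9-9-9-9-9-9-9-9-9-9-9-9-9-9-9-9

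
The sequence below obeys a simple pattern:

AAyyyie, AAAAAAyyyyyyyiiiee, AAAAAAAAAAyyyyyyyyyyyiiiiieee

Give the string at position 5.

AAAAAAAAAAAAAAAAAAyyyyyyyyyyyyyyyyyyyiiiiiiiiieeeee

Each string has the form A^{4n-2} y^{4n-1} i^{2n-1} e^{n} (n = 1, 2, …).
At n = 5 the blocks have lengths 18, 19, 9, 5.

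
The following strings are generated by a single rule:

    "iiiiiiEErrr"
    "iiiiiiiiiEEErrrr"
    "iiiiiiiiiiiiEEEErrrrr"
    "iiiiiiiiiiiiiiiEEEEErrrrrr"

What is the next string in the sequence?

The n-th term is 3n i's then n E's then n+1 r's, where the shown terms are n = 2, 3, 4, 5.
At n = 6 the blocks have lengths 18, 6, 7.

iiiiiiiiiiiiiiiiiiEEEEEErrrrrrr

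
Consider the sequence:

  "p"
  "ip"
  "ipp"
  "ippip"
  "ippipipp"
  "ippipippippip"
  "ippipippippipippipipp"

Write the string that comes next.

ippipippippipippipippippipippippip

This is a Fibonacci-style word recurrence s(k) = s(k−1)·s(k−2): e.g. ip·p = ipp.
So term 8 is ippipippippipippipipp·ippipippippip.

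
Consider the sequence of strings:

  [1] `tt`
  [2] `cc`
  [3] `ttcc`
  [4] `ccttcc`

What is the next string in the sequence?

This is a Fibonacci-style word recurrence s(k) = s(k−2)·s(k−1): e.g. tt·cc = ttcc.
The next term joins ttcc and ccttcc.

ttccccttcc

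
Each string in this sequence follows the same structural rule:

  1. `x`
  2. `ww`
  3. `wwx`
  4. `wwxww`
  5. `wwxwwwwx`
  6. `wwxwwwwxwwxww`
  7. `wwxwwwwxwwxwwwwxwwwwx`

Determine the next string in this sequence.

wwxwwwwxwwxwwwwxwwwwxwwxwwwwxwwxww

This is a Fibonacci-style word recurrence s(k) = s(k−1)·s(k−2): e.g. ww·x = wwx.
Continuing: wwxwwwwxwwxwwwwxwwwwx · wwxwwwwxwwxww gives term 8.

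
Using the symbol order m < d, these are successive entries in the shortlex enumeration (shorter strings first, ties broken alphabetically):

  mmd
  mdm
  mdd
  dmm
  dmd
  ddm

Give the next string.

Find the rightmost character of ddm below d, bump it to the next letter, and reset everything to its right to m.

ddd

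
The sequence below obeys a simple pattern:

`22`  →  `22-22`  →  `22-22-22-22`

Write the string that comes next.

22-22-22-22-22-22-22-22

Each string is two copies of the previous one joined by '-'.
One more doubling of 22-22-22-22 gives the answer.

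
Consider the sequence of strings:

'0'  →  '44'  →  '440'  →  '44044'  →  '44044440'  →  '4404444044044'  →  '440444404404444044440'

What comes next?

4404444044044440444404404444044044

From term 3 onward, concatenate the last term with the second-to-last: 44·0 = 440, 440·44 = 44044, …
Continuing: 440444404404444044440 · 4404444044044 gives term 8.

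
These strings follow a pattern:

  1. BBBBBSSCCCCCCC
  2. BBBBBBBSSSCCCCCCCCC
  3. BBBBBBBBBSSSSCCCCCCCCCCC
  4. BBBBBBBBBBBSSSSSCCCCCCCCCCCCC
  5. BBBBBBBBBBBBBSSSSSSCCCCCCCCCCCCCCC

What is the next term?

Term n consists of 2n-1 B's, followed by n-1 S's, followed by 2n+1 C's, where the shown terms are n = 3, 4, 5, 6, 7.
Setting n = 8 gives 15, 7, 17 characters in each block.

BBBBBBBBBBBBBBBSSSSSSSCCCCCCCCCCCCCCCCC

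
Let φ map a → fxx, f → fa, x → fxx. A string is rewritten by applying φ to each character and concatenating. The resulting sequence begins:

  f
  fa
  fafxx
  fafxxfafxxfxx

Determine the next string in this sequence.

fafxxfafxxfxxfafxxfafxxfxxfafxxfxx

φ(fafxxfafxxfxx) expands symbol-by-symbol to fa fxx fa fxx fxx fa fxx fa fxx fxx fa fxx fxx; joining the 13 pieces gives the next term.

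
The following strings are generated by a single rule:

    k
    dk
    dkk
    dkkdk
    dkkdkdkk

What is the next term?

dkkdkdkkdkkdk

Each term (from the third on) is the previous term followed by the one before it: term 3 = dk·k = dkk.
The next term joins dkkdkdkk and dkkdk.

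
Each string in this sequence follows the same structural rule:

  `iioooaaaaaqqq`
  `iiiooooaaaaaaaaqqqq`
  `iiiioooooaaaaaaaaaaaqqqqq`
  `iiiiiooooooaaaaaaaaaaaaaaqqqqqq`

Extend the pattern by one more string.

iiiiiioooooooaaaaaaaaaaaaaaaaaqqqqqqq

Reading off run lengths: i runs 2, 3, 4, 5; o runs 3, 4, 5, 6; a runs 5, 8, 11, 14; q runs 3, 4, 5, 6 — each is linear in n, where the shown terms are n = 2, 3, 4, 5.
Setting n = 6 gives 6, 7, 17, 7 characters in each block.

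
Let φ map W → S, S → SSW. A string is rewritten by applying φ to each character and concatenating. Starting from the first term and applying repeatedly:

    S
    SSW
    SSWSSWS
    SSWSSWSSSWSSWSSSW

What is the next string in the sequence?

φ(SSWSSWSSSWSSWSSSW) expands symbol-by-symbol to SSW SSW S SSW SSW S SSW SSW SSW S SSW SSW S SSW SSW SSW S; joining the 17 pieces gives the next term.

SSWSSWSSSWSSWSSSWSSWSSWSSSWSSWSSSWSSWSSWS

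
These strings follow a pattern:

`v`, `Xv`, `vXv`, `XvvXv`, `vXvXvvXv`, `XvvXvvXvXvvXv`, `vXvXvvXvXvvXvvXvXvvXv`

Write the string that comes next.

This is a Fibonacci-style word recurrence s(k) = s(k−2)·s(k−1): e.g. v·Xv = vXv.
So term 8 is XvvXvvXvXvvXv·vXvXvvXvXvvXvvXvXvvXv.

XvvXvvXvXvvXvvXvXvvXvXvvXvvXvXvvXv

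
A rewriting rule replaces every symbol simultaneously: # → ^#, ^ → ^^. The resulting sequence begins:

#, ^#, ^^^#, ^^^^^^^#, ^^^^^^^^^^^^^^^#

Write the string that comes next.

^^^^^^^^^^^^^^^^^^^^^^^^^^^^^^^#

φ(^^^^^^^^^^^^^^^#) expands symbol-by-symbol to ^^ ^^ ^^ ^^ ^^ ^^ ^^ ^^ ^^ ^^ ^^ ^^ ^^ ^^ ^^ ^#; joining the 16 pieces gives the next term.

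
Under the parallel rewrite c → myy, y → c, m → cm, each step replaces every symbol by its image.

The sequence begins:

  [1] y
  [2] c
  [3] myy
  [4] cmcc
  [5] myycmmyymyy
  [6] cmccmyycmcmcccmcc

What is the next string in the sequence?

Applying the rule to each of the 17 symbols of cmccmyycmcmcccmcc gives the pieces myy cm myy myy cm c c myy cm myy cm myy myy myy cm myy myy, which concatenate to the answer.

myycmmyymyycmccmyycmmyycmmyymyymyycmmyymyy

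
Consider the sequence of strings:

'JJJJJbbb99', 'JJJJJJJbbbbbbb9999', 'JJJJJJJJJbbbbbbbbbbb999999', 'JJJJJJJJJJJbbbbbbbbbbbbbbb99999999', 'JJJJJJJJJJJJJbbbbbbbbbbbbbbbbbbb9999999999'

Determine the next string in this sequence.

JJJJJJJJJJJJJJJbbbbbbbbbbbbbbbbbbbbbbb999999999999

Reading off run lengths: J runs 5, 7, 9, 11, 13; b runs 3, 7, 11, 15, 19; 9 runs 2, 4, 6, 8, 10 — each is linear in n (n = 1, 2, …).
At n = 6 the blocks have lengths 15, 23, 12.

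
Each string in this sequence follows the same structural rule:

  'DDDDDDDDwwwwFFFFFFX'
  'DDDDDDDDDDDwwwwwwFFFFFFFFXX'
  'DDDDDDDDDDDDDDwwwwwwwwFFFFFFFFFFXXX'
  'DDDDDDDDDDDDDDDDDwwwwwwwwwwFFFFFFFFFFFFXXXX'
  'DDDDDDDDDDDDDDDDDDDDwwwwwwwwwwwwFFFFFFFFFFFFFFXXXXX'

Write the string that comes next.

Reading off run lengths: D runs 8, 11, 14, 17, 20; w runs 4, 6, 8, 10, 12; F runs 6, 8, 10, 12, 14; X runs 1, 2, 3, 4, 5 — each is linear in n, where the shown terms are n = 2, 3, 4, 5, 6.
For the next term, n = 7, so the run lengths are 23, 14, 16, 6.

DDDDDDDDDDDDDDDDDDDDDDDwwwwwwwwwwwwwwFFFFFFFFFFFFFFFFXXXXXX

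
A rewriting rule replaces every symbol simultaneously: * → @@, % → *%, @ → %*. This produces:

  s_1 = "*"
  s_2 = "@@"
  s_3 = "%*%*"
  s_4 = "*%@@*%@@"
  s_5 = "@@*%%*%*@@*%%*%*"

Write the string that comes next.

%*%*@@*%*%@@*%@@%*%*@@*%*%@@*%@@

Replace each of the 16 characters of @@*%%*%*@@*%%*%* in place — %* %* @@ *% *% @@ *% @@ %* %* @@ *% *% @@ *% @@ — and concatenate.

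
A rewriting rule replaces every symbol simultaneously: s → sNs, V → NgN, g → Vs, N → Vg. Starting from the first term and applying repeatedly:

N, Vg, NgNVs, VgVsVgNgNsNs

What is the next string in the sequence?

Apply φ to VgVsVgNgNsNs symbol by symbol: V→NgN, g→Vs, V→NgN, s→sNs, V→NgN, g→Vs, N→Vg, g→Vs, N→Vg, s→sNs, N→Vg, s→sNs; joined: NgN Vs NgN sNs NgN Vs Vg Vs Vg sNs Vg sNs.

NgNVsNgNsNsNgNVsVgVsVgsNsVgsNs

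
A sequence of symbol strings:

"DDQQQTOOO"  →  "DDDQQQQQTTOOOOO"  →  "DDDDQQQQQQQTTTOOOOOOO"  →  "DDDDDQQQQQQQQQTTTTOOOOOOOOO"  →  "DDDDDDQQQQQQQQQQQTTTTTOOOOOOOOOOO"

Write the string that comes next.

DDDDDDDQQQQQQQQQQQQQTTTTTTOOOOOOOOOOOOO

Reading off run lengths: D runs 2, 3, 4, 5, 6; Q runs 3, 5, 7, 9, 11; T runs 1, 2, 3, 4, 5; O runs 3, 5, 7, 9, 11 — each is linear in n (n = 1, 2, …).
For the next term, n = 6, so the run lengths are 7, 13, 6, 13.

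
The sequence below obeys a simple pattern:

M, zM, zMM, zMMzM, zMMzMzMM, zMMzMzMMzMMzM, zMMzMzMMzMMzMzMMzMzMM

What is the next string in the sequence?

zMMzMzMMzMMzMzMMzMzMMzMMzMzMMzMMzM

From term 3 onward, concatenate the last term with the second-to-last: zM·M = zMM, zMM·zM = zMMzM, …
Continuing: zMMzMzMMzMMzMzMMzMzMM · zMMzMzMMzMMzM gives term 8.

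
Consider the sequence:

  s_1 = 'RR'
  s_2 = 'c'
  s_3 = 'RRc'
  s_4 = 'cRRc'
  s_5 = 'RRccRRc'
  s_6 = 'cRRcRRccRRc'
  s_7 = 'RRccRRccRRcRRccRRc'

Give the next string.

cRRcRRccRRcRRccRRccRRcRRccRRc

Each term (from the third on) is the two preceding terms concatenated in order: term 3 = RR·c = RRc.
Continuing: cRRcRRccRRc · RRccRRccRRcRRccRRc gives term 8.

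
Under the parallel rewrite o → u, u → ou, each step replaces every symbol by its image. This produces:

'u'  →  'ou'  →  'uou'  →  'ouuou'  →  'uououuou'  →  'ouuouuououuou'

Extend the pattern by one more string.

uououuououuouuououuou

φ(ouuouuououuou) expands symbol-by-symbol to u ou ou u ou ou u ou u ou ou u ou; joining the 13 pieces gives the next term.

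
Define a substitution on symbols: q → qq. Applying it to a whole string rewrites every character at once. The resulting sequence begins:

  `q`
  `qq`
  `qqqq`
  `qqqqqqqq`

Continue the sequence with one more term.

qqqqqqqqqqqqqqqq

Rewriting each symbol of qqqqqqqq: q→qq, q→qq, q→qq, q→qq, q→qq, q→qq, q→qq, q→qq, which concatenates to qq qq qq qq qq qq qq qq.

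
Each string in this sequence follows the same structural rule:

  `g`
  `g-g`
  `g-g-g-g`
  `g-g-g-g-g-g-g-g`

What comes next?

g-g-g-g-g-g-g-g-g-g-g-g-g-g-g-g

s(k+1) = s(k)·-·s(k) — each term doubles the last with '-' between the halves.
So the next term is two copies of g-g-g-g-g-g-g-g with '-' between the halves.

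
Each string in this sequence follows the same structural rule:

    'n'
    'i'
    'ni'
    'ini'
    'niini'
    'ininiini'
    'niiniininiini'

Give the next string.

ininiininiiniininiini

From term 3 onward, concatenate the second-to-last term with the last: n·i = ni, i·ni = ini, …
So term 8 is ininiini·niiniininiini.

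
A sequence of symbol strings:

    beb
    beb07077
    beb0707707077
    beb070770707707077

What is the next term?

Every step adds 07077 to the end: s(k+1) = s(k)·07077.
One more step from beb070770707707077 gives the answer.

beb07077070770707707077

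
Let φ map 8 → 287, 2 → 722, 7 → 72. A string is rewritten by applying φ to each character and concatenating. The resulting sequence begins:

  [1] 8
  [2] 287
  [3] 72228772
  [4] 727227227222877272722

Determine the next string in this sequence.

φ(727227227222877272722) expands symbol-by-symbol to 72 722 72 722 722 72 722 722 72 722 722 722 287 72 72 722 72 722 72 722 722; joining the 21 pieces gives the next term.

7272272722722727227227272272272228772727227272272722722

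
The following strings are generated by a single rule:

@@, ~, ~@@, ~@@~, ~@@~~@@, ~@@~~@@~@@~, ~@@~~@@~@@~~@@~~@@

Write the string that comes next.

From term 3 onward, concatenate the last term with the second-to-last: ~·@@ = ~@@, ~@@·~ = ~@@~, …
Continuing: ~@@~~@@~@@~~@@~~@@ · ~@@~~@@~@@~ gives term 8.

~@@~~@@~@@~~@@~~@@~@@~~@@~@@~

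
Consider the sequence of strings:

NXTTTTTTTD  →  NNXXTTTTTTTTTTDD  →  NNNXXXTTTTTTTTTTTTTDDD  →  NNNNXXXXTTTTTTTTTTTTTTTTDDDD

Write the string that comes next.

Reading off run lengths: N runs 1, 2, 3, 4; X runs 1, 2, 3, 4; T runs 7, 10, 13, 16; D runs 1, 2, 3, 4 — each is linear in n, where the shown terms are n = 2, 3, 4, 5.
For the next term, n = 6, so the run lengths are 5, 5, 19, 5.

NNNNNXXXXXTTTTTTTTTTTTTTTTTTTDDDDD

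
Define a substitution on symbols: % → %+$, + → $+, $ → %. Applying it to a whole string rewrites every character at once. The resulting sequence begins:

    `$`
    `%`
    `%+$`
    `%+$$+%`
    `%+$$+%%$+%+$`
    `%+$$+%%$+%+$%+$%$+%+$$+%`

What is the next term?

Applying the rule to each of the 24 symbols of %+$$+%%$+%+$%+$%$+%+$$+% gives the pieces %+$ $+ % % $+ %+$ %+$ % $+ %+$ $+ % %+$ $+ % %+$ % $+ %+$ $+ % % $+ %+$, which concatenate to the answer.

%+$$+%%$+%+$%+$%$+%+$$+%%+$$+%%+$%$+%+$$+%%$+%+$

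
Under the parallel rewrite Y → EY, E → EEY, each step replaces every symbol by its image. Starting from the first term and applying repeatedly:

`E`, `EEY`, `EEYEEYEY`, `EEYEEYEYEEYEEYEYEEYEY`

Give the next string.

EEYEEYEYEEYEEYEYEEYEYEEYEEYEYEEYEEYEYEEYEYEEYEEYEYEEYEY

Replace each of the 21 characters of EEYEEYEYEEYEEYEYEEYEY in place — EEY EEY EY EEY EEY EY EEY EY EEY EEY EY EEY EEY EY EEY EY EEY EEY EY EEY EY — and concatenate.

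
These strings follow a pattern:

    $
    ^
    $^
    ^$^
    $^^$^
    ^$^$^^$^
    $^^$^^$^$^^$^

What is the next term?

^$^$^^$^$^^$^^$^$^^$^

This is a Fibonacci-style word recurrence s(k) = s(k−2)·s(k−1): e.g. $·^ = $^.
So term 8 is ^$^$^^$^·$^^$^^$^$^^$^.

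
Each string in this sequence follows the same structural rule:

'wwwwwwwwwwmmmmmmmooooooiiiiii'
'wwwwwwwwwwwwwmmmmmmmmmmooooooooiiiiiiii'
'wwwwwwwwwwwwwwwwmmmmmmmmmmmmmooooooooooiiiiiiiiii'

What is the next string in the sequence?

Reading off run lengths: w runs 10, 13, 16; m runs 7, 10, 13; o runs 6, 8, 10; i runs 6, 8, 10 — each is linear in n, where the shown terms are n = 3, 4, 5.
Setting n = 6 gives 19, 16, 12, 12 characters in each block.

wwwwwwwwwwwwwwwwwwwmmmmmmmmmmmmmmmmooooooooooooiiiiiiiiiiii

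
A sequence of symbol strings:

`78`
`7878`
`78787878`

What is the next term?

7878787878787878

Every step duplicates the string.
So the next term is two copies of 78787878.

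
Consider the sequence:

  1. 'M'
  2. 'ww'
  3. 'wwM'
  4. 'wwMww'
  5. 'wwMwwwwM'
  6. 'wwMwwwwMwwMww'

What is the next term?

wwMwwwwMwwMwwwwMwwwwM

This is a Fibonacci-style word recurrence s(k) = s(k−1)·s(k−2): e.g. ww·M = wwM.
Continuing: wwMwwwwMwwMww · wwMwwwwM gives term 7.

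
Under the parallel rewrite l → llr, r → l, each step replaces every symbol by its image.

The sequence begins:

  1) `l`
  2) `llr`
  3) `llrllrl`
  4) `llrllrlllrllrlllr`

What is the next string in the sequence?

Replace each of the 17 characters of llrllrlllrllrlllr in place — llr llr l llr llr l llr llr llr l llr llr l llr llr llr l — and concatenate.

llrllrlllrllrlllrllrllrlllrllrlllrllrllrl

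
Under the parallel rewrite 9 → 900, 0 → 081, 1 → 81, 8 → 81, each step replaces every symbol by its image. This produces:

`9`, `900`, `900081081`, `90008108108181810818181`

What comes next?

Applying the rule to each of the 23 symbols of 90008108108181810818181 gives the pieces 900 081 081 081 81 81 081 81 81 081 81 81 81 81 81 81 081 81 81 81 81 81 81, which concatenate to the answer.

90008108108181810818181081818181818181081818181818181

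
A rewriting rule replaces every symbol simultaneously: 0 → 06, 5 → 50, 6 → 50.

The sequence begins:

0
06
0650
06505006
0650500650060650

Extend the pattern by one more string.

Replace each of the 16 characters of 0650500650060650 in place — 06 50 50 06 50 06 06 50 50 06 06 50 06 50 50 06 — and concatenate.

06505006500606505006065006505006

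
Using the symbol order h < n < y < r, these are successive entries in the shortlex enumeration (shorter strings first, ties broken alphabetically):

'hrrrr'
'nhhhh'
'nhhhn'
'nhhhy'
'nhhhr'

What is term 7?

Advancing 2 positions from nhhhr through nhhhr → nhhnh reaches term 7.

nhhnn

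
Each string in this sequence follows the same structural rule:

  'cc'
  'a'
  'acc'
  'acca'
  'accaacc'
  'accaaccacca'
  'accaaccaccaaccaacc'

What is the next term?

Each term (from the third on) is the previous term followed by the one before it: term 3 = a·cc = acc.
Continuing: accaaccaccaaccaacc · accaaccacca gives term 8.

accaaccaccaaccaaccaccaaccacca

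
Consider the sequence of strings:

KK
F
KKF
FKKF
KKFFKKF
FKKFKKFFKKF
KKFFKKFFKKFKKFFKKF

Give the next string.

From term 3 onward, concatenate the second-to-last term with the last: KK·F = KKF, F·KKF = FKKF, …
The next term joins FKKFKKFFKKF and KKFFKKFFKKFKKFFKKF.

FKKFKKFFKKFKKFFKKFFKKFKKFFKKF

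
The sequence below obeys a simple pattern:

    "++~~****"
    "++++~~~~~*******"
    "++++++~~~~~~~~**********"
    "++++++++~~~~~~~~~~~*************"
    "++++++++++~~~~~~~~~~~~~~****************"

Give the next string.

Term n consists of 2n +'s, followed by 3n-1 ~'s, followed by 3n+1 *'s (n = 1, 2, …).
For the next term, n = 6, so the run lengths are 12, 17, 19.

++++++++++++~~~~~~~~~~~~~~~~~*******************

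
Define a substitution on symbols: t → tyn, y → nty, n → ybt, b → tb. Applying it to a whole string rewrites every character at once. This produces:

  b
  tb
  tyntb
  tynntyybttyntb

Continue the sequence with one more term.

tynntyybtybttynntyntytbtyntynntyybttyntb

Applying the rule to each of the 14 symbols of tynntyybttyntb gives the pieces tyn nty ybt ybt tyn nty nty tb tyn tyn nty ybt tyn tb, which concatenate to the answer.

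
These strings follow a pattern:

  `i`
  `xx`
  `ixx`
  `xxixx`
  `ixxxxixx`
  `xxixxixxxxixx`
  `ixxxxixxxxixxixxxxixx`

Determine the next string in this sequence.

This is a Fibonacci-style word recurrence s(k) = s(k−2)·s(k−1): e.g. i·xx = ixx.
The next term joins xxixxixxxxixx and ixxxxixxxxixxixxxxixx.

xxixxixxxxixxixxxxixxxxixxixxxxixx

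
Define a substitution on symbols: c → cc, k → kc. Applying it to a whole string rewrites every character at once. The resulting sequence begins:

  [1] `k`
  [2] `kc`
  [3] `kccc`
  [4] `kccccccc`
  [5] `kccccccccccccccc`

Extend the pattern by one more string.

Rewriting the 16 symbols of kccccccccccccccc one by one yields kc cc cc cc cc cc cc cc cc cc cc cc cc cc cc cc; concatenated:

kccccccccccccccccccccccccccccccc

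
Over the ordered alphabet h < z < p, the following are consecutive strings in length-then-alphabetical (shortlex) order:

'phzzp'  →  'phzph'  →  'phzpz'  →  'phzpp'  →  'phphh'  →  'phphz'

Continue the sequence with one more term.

phphp

Treat phphz as a base-3 numeral over the given alphabet and add one, carrying through any trailing p's.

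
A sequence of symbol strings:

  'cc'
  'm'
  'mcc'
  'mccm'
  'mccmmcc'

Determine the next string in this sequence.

This is a Fibonacci-style word recurrence s(k) = s(k−1)·s(k−2): e.g. m·cc = mcc.
So term 6 is mccmmcc·mccm.

mccmmccmccm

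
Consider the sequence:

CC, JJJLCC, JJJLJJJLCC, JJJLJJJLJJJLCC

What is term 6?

Every step adds JJJL at the front: s(k+1) = JJJL·s(k).
From JJJLJJJLJJJLCC, 2 further steps: JJJLJJJLJJJLCC → JJJLJJJLJJJLJJJLCC → (answer).

JJJLJJJLJJJLJJJLJJJLCC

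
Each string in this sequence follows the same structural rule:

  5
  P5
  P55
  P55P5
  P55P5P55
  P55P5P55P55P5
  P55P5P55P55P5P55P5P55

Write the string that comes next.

From term 3 onward, concatenate the last term with the second-to-last: P5·5 = P55, P55·P5 = P55P5, …
The next term joins P55P5P55P55P5P55P5P55 and P55P5P55P55P5.

P55P5P55P55P5P55P5P55P55P5P55P55P5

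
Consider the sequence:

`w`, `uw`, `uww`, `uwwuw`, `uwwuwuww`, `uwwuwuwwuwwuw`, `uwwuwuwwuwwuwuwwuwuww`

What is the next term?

uwwuwuwwuwwuwuwwuwuwwuwwuwuwwuwwuw

Each term (from the third on) is the previous term followed by the one before it: term 3 = uw·w = uww.
So term 8 is uwwuwuwwuwwuwuwwuwuww·uwwuwuwwuwwuw.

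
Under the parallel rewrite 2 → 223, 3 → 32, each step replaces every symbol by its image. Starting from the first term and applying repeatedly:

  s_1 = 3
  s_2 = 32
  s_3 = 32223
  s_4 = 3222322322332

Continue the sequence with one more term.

3222322322332223223322232233232223

Applying the rule to each of the 13 symbols of 3222322322332 gives the pieces 32 223 223 223 32 223 223 32 223 223 32 32 223, which concatenate to the answer.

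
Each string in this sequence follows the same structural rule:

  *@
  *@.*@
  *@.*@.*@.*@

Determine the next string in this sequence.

Each string is two copies of the previous one joined by '.'.
So the next term is two copies of *@.*@.*@.*@ with '.' between the halves.

*@.*@.*@.*@.*@.*@.*@.*@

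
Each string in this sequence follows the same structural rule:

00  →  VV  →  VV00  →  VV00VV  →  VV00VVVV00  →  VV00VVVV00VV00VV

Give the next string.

VV00VVVV00VV00VVVV00VVVV00

From term 3 onward, concatenate the last term with the second-to-last: VV·00 = VV00, VV00·VV = VV00VV, …
The next term joins VV00VVVV00VV00VV and VV00VVVV00.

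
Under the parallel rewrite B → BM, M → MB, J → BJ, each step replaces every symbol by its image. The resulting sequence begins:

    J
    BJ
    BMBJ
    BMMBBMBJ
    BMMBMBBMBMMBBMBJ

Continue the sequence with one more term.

BMMBMBBMMBBMBMMBBMMBMBBMBMMBBMBJ

Replace each of the 16 characters of BMMBMBBMBMMBBMBJ in place — BM MB MB BM MB BM BM MB BM MB MB BM BM MB BM BJ — and concatenate.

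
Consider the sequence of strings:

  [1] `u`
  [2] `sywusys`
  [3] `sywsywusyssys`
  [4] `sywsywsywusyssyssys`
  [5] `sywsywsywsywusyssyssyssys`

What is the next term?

sywsywsywsywsywusyssyssyssyssys

Every step adds syw to the front and sys to the end of the previous string.
So the next term is syw·sywsywsywsywusyssyssyssys·sys.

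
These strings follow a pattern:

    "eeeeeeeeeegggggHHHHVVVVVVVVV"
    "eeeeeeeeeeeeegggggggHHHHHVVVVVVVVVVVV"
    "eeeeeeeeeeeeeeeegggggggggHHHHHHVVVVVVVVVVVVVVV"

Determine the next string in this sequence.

The n-th term is 3n+1 e's then 2n-1 g's then n+1 H's then 3n V's, where the shown terms are n = 3, 4, 5.
Setting n = 6 gives 19, 11, 7, 18 characters in each block.

eeeeeeeeeeeeeeeeeeegggggggggggHHHHHHHVVVVVVVVVVVVVVVVVV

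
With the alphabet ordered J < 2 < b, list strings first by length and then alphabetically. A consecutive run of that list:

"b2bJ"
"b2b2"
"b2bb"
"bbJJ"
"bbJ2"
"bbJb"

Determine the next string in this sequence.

bb2J

Find the rightmost character of bbJb below b, bump it to the next letter, and reset everything to its right to J.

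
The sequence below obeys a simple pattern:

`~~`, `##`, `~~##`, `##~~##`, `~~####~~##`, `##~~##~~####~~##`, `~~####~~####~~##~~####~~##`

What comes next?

##~~##~~####~~##~~####~~####~~##~~####~~##

Each term (from the third on) is the two preceding terms concatenated in order: term 3 = ~~·## = ~~##.
Continuing: ##~~##~~####~~## · ~~####~~####~~##~~####~~## gives term 8.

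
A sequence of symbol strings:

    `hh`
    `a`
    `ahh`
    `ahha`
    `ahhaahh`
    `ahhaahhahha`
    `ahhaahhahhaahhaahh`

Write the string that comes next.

ahhaahhahhaahhaahhahhaahhahha

From term 3 onward, concatenate the last term with the second-to-last: a·hh = ahh, ahh·a = ahha, …
So term 8 is ahhaahhahhaahhaahh·ahhaahhahha.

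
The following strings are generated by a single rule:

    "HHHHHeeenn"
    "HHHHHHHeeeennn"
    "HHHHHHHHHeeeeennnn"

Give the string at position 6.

The n-th term is 2n+1 H's then n+1 e's then n n's, where the shown terms are n = 2, 3, 4.
At n = 7 the blocks have lengths 15, 8, 7.

HHHHHHHHHHHHHHHeeeeeeeennnnnnn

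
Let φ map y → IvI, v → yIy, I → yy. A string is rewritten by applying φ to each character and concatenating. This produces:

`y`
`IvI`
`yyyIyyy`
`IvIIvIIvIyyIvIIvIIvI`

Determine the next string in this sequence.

Rewriting the 20 symbols of IvIIvIIvIyyIvIIvIIvI one by one yields yy yIy yy yy yIy yy yy yIy yy IvI IvI yy yIy yy yy yIy yy yy yIy yy; concatenated:

yyyIyyyyyyIyyyyyyIyyyIvIIvIyyyIyyyyyyIyyyyyyIyyy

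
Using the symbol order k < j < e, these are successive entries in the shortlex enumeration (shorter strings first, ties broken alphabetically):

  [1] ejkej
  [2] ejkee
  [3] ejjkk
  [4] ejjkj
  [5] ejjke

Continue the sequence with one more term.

ejjjk

Treat ejjke as a base-3 numeral over the given alphabet and add one, carrying through any trailing e's.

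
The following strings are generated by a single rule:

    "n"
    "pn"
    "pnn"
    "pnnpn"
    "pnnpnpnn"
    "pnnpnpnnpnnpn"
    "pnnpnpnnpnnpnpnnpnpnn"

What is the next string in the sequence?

This is a Fibonacci-style word recurrence s(k) = s(k−1)·s(k−2): e.g. pn·n = pnn.
Continuing: pnnpnpnnpnnpnpnnpnpnn · pnnpnpnnpnnpn gives term 8.

pnnpnpnnpnnpnpnnpnpnnpnnpnpnnpnnpn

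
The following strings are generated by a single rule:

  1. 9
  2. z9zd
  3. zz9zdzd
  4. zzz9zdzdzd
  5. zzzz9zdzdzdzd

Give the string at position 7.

zzzzzz9zdzdzdzdzdzd

s(k+1) = z·s(k)·zd, so each term gains z as a prefix and zd as a suffix.
From zzzz9zdzdzdzd, 2 further steps: zzzz9zdzdzdzd → zzzzz9zdzdzdzdzd → (answer).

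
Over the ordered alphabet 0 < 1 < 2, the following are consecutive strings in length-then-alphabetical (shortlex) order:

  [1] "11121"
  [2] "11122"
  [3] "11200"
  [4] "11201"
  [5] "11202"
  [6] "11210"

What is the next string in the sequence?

11211

Find the rightmost character of 11210 below 2, bump it to the next letter, and reset everything to its right to 0.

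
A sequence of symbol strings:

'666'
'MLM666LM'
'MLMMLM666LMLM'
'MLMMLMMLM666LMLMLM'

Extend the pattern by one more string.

MLMMLMMLMMLM666LMLMLMLM

Each term wraps the previous one in MLM on the left and LM on the right.
So the next term is MLM·MLMMLMMLM666LMLMLM·LM.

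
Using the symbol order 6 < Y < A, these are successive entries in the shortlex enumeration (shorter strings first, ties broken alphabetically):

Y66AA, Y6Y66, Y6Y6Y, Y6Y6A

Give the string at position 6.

Y6YYY

Advancing 2 positions from Y6Y6A through Y6Y6A → Y6YY6 reaches term 6.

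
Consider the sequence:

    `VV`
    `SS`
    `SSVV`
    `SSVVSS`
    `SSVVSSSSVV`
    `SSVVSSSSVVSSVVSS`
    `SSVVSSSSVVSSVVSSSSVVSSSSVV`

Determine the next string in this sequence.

SSVVSSSSVVSSVVSSSSVVSSSSVVSSVVSSSSVVSSVVSS

This is a Fibonacci-style word recurrence s(k) = s(k−1)·s(k−2): e.g. SS·VV = SSVV.
The next term joins SSVVSSSSVVSSVVSSSSVVSSSSVV and SSVVSSSSVVSSVVSS.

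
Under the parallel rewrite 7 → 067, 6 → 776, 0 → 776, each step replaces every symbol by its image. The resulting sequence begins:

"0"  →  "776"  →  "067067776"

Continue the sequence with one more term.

Expanding 067067776: 0→776, 6→776, 7→067, 0→776, 6→776, 7→067, 7→067, 7→067, 6→776. Concatenated: 776 776 067 776 776 067 067 067 776.

776776067776776067067067776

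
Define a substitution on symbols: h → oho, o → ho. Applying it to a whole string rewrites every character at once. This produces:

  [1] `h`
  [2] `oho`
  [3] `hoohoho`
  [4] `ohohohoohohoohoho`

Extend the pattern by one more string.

hoohohoohohoohohohoohohoohohohoohohoohoho

Applying the rule to each of the 17 symbols of ohohohoohohoohoho gives the pieces ho oho ho oho ho oho ho ho oho ho oho ho ho oho ho oho ho, which concatenate to the answer.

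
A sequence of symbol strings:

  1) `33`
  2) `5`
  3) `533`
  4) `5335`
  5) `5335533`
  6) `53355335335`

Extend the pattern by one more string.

533553353355335533

This is a Fibonacci-style word recurrence s(k) = s(k−1)·s(k−2): e.g. 5·33 = 533.
The next term joins 53355335335 and 5335533.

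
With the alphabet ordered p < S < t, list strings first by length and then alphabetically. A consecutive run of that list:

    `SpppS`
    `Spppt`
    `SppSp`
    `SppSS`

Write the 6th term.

Spptp

Stepping forward 2 times from SppSS: SppSS → SppSt, then the target.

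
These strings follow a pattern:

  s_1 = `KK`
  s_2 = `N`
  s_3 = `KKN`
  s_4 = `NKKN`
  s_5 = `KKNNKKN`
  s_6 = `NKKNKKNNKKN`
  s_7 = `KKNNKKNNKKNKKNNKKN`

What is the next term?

NKKNKKNNKKNKKNNKKNNKKNKKNNKKN

Each term (from the third on) is the two preceding terms concatenated in order: term 3 = KK·N = KKN.
The next term joins NKKNKKNNKKN and KKNNKKNNKKNKKNNKKN.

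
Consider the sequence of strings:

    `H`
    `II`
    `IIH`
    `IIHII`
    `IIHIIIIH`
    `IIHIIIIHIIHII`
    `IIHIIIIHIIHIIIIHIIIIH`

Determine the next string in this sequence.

From term 3 onward, concatenate the last term with the second-to-last: II·H = IIH, IIH·II = IIHII, …
The next term joins IIHIIIIHIIHIIIIHIIIIH and IIHIIIIHIIHII.

IIHIIIIHIIHIIIIHIIIIHIIHIIIIHIIHII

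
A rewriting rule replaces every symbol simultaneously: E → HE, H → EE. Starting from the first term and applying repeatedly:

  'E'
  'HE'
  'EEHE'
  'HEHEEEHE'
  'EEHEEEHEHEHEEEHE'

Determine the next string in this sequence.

Applying the rule to each of the 16 symbols of EEHEEEHEHEHEEEHE gives the pieces HE HE EE HE HE HE EE HE EE HE EE HE HE HE EE HE, which concatenate to the answer.

HEHEEEHEHEHEEEHEEEHEEEHEHEHEEEHE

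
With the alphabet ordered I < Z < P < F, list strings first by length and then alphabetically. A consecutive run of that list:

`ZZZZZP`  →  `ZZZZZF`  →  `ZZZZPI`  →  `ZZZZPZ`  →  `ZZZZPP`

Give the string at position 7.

Continuing the enumeration 2 steps past ZZZZPP: ZZZZPP → ZZZZPF → (answer).

ZZZZFI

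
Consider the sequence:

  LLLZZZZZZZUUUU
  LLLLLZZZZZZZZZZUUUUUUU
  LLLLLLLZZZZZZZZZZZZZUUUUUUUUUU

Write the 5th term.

Reading off run lengths: L runs 3, 5, 7; Z runs 7, 10, 13; U runs 4, 7, 10 — each is linear in n, where the shown terms are n = 2, 3, 4.
For term 5, n = 6, so the run lengths are 11, 19, 16.

LLLLLLLLLLLZZZZZZZZZZZZZZZZZZZUUUUUUUUUUUUUUUU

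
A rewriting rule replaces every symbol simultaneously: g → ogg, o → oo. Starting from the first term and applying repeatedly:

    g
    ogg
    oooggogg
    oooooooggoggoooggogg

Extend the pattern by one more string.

oooooooooooooooggoggoooggoggoooooooggoggoooggogg

φ(oooooooggoggoooggogg) expands symbol-by-symbol to oo oo oo oo oo oo oo ogg ogg oo ogg ogg oo oo oo ogg ogg oo ogg ogg; joining the 20 pieces gives the next term.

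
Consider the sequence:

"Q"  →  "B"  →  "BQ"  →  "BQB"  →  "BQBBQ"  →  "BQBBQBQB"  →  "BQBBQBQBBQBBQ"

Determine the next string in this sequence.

From term 3 onward, concatenate the last term with the second-to-last: B·Q = BQ, BQ·B = BQB, …
The next term joins BQBBQBQBBQBBQ and BQBBQBQB.

BQBBQBQBBQBBQBQBBQBQB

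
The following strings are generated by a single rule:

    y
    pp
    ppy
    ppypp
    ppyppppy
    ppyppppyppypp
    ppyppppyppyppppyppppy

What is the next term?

ppyppppyppyppppyppppyppyppppyppypp

From term 3 onward, concatenate the last term with the second-to-last: pp·y = ppy, ppy·pp = ppypp, …
The next term joins ppyppppyppyppppyppppy and ppyppppyppypp.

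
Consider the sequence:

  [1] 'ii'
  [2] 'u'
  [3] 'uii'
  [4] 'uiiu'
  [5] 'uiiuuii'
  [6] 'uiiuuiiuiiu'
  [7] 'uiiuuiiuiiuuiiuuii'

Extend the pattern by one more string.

This is a Fibonacci-style word recurrence s(k) = s(k−1)·s(k−2): e.g. u·ii = uii.
The next term joins uiiuuiiuiiuuiiuuii and uiiuuiiuiiu.

uiiuuiiuiiuuiiuuiiuiiuuiiuiiu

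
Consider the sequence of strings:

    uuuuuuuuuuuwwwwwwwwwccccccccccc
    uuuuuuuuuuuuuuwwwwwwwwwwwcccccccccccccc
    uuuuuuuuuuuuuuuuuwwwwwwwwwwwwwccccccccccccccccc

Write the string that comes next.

uuuuuuuuuuuuuuuuuuuuwwwwwwwwwwwwwwwcccccccccccccccccccc

The n-th term is 3n+2 u's then 2n+3 w's then 3n+2 c's, where the shown terms are n = 3, 4, 5.
For the next term, n = 6, so the run lengths are 20, 15, 20.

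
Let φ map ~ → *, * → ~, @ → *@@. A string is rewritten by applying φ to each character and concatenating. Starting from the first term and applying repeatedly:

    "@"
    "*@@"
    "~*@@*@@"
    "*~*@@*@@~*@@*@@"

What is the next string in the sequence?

Replace each of the 15 characters of *~*@@*@@~*@@*@@ in place — ~ * ~ *@@ *@@ ~ *@@ *@@ * ~ *@@ *@@ ~ *@@ *@@ — and concatenate.

~*~*@@*@@~*@@*@@*~*@@*@@~*@@*@@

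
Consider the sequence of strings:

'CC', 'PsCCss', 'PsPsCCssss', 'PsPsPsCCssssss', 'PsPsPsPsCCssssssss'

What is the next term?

Every step adds Ps to the front and ss to the end of the previous string.
So the next term is Ps·PsPsPsPsCCssssssss·ss.

PsPsPsPsPsCCssssssssss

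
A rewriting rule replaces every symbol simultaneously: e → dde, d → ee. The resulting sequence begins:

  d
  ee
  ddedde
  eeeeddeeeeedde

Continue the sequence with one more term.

Rewriting the 14 symbols of eeeeddeeeeedde one by one yields dde dde dde dde ee ee dde dde dde dde dde ee ee dde; concatenated:

ddeddeddeddeeeeeddeddeddeddeddeeeeedde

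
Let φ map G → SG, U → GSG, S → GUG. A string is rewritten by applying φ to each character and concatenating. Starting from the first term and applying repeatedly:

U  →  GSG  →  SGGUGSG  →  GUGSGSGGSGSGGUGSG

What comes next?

SGGSGSGGUGSGGUGSGSGGUGSGGUGSGSGGSGSGGUGSG

Applying the rule to each of the 17 symbols of GUGSGSGGSGSGGUGSG gives the pieces SG GSG SG GUG SG GUG SG SG GUG SG GUG SG SG GSG SG GUG SG, which concatenate to the answer.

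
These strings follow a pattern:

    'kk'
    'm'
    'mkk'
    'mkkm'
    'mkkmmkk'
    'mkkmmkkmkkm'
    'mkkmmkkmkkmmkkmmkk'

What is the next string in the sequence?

mkkmmkkmkkmmkkmmkkmkkmmkkmkkm

Each term (from the third on) is the previous term followed by the one before it: term 3 = m·kk = mkk.
Continuing: mkkmmkkmkkmmkkmmkk · mkkmmkkmkkm gives term 8.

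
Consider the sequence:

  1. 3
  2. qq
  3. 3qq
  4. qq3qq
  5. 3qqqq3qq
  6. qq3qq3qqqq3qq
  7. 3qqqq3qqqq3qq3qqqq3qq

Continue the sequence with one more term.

qq3qq3qqqq3qq3qqqq3qqqq3qq3qqqq3qq

Each term (from the third on) is the two preceding terms concatenated in order: term 3 = 3·qq = 3qq.
The next term joins qq3qq3qqqq3qq and 3qqqq3qqqq3qq3qqqq3qq.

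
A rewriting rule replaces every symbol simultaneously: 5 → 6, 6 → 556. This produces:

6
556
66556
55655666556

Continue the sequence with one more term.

665566655655655666556

Rewriting each symbol of 55655666556: 5→6, 5→6, 6→556, 5→6, 5→6, 6→556, 6→556, 6→556, 5→6, 5→6, 6→556, which concatenates to 6 6 556 6 6 556 556 556 6 6 556.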